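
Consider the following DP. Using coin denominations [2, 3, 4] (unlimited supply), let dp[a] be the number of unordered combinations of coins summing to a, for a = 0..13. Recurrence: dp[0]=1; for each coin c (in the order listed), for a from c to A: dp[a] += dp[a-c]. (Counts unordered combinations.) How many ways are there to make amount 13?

5

after  coin     0     1     2     3     4     5     6     7     8     9    10    11    12    13
          2     1     0     1     0     1     0     1     0     1     0     1     0     1     0
          3     1     0     1     1     1     1     2     1     2     2     2     2     3     2
          4     1     0     1     1     2     1     3     2     4     3     5     4     7     5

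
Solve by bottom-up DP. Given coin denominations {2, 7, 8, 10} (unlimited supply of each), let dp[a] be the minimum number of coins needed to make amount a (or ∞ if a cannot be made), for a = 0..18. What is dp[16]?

 a  0  1  2  3  4  5  6  7  8  9 10 11 12 13 14 15 16 17 18
dp  0  -  1  -  2  -  3  1  1  2  1  3  2  4  2  2  2  2  2
(- denotes ∞ / unreachable)

2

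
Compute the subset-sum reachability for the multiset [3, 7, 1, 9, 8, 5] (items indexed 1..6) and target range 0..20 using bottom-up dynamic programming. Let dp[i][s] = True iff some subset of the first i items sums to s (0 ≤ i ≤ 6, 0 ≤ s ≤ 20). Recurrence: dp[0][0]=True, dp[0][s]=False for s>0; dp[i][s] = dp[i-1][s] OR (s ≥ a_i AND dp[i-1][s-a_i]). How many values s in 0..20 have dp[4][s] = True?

15

i\s   0   1   2   3   4   5   6   7   8   9  10  11  12  13  14  15  16  17  18  19  20
  0   T   F   F   F   F   F   F   F   F   F   F   F   F   F   F   F   F   F   F   F   F
  1   T   F   F   T   F   F   F   F   F   F   F   F   F   F   F   F   F   F   F   F   F
  2   T   F   F   T   F   F   F   T   F   F   T   F   F   F   F   F   F   F   F   F   F
  3   T   T   F   T   T   F   F   T   T   F   T   T   F   F   F   F   F   F   F   F   F
  4   T   T   F   T   T   F   F   T   T   T   T   T   T   T   F   F   T   T   F   T   T
  5   T   T   F   T   T   F   F   T   T   T   T   T   T   T   F   T   T   T   T   T   T
  6   T   T   F   T   T   T   T   T   T   T   T   T   T   T   T   T   T   T   T   T   T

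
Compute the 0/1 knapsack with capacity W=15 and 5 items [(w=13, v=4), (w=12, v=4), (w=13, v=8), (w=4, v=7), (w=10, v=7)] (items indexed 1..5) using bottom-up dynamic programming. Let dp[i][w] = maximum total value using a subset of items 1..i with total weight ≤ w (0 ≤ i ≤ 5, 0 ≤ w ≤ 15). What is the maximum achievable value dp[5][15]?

i\w   0   1   2   3   4   5   6   7   8   9  10  11  12  13  14  15
  0   0   0   0   0   0   0   0   0   0   0   0   0   0   0   0   0
  1   0   0   0   0   0   0   0   0   0   0   0   0   0   4   4   4
  2   0   0   0   0   0   0   0   0   0   0   0   0   4   4   4   4
  3   0   0   0   0   0   0   0   0   0   0   0   0   4   8   8   8
  4   0   0   0   0   7   7   7   7   7   7   7   7   7   8   8   8
  5   0   0   0   0   7   7   7   7   7   7   7   7   7   8  14  14

14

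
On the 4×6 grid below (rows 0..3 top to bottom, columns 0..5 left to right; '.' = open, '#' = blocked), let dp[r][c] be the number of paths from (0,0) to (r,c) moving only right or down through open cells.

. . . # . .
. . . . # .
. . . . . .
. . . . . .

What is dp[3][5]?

r\c   0   1   2   3   4   5
  0   1   1   1   0   0   0
  1   1   2   3   3   0   0
  2   1   3   6   9   9   9
  3   1   4  10  19  28  37

37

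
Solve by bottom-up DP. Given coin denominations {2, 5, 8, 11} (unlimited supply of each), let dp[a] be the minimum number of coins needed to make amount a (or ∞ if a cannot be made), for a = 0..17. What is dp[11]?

 a  0  1  2  3  4  5  6  7  8  9 10 11 12 13 14 15 16 17
dp  0  -  1  -  2  1  3  2  1  3  2  1  3  2  4  3  2  4
(- denotes ∞ / unreachable)

1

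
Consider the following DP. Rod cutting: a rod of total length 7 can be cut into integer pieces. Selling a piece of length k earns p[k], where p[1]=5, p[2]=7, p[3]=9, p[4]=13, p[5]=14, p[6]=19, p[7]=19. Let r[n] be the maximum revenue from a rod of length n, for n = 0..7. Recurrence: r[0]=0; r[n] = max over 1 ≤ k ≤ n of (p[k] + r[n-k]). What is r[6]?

   n    0    1    2    3    4    5    6    7
r[n]    0    5   10   15   20   25   30   35

30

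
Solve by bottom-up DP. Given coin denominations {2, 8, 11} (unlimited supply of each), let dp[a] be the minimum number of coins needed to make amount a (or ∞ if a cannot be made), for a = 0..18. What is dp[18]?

3

 a  0  1  2  3  4  5  6  7  8  9 10 11 12 13 14 15 16 17 18
dp  0  -  1  -  2  -  3  -  1  -  2  1  3  2  4  3  2  4  3
(- denotes ∞ / unreachable)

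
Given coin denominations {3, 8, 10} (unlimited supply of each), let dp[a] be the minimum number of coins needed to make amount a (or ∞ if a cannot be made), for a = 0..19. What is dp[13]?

 a  0  1  2  3  4  5  6  7  8  9 10 11 12 13 14 15 16 17 18 19
dp  0  -  -  1  -  -  2  -  1  3  1  2  4  2  3  5  2  4  2  3
(- denotes ∞ / unreachable)

2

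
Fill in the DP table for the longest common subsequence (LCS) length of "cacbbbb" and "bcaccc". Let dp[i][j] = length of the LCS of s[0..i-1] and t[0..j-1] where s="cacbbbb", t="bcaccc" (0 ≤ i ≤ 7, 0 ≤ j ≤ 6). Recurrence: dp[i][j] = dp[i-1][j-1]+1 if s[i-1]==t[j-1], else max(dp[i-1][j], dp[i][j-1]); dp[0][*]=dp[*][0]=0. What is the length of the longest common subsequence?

3

   ''  b  c  a  c  c  c
''  0  0  0  0  0  0  0
 c  0  0  1  1  1  1  1
 a  0  0  1  2  2  2  2
 c  0  0  1  2  3  3  3
 b  0  1  1  2  3  3  3
 b  0  1  1  2  3  3  3
 b  0  1  1  2  3  3  3
 b  0  1  1  2  3  3  3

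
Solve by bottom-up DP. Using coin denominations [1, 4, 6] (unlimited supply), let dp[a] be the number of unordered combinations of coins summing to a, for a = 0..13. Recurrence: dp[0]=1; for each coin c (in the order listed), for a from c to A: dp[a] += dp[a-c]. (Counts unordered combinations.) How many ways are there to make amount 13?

7

after  coin     0     1     2     3     4     5     6     7     8     9    10    11    12    13
          1     1     1     1     1     1     1     1     1     1     1     1     1     1     1
          4     1     1     1     1     2     2     2     2     3     3     3     3     4     4
          6     1     1     1     1     2     2     3     3     4     4     5     5     7     7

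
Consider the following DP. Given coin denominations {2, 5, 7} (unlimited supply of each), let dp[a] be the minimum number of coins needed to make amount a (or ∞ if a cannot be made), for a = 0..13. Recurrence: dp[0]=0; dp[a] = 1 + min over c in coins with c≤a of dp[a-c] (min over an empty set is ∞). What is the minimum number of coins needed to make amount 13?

4

 a  0  1  2  3  4  5  6  7  8  9 10 11 12 13
dp  0  -  1  -  2  1  3  1  4  2  2  3  2  4
(- denotes ∞ / unreachable)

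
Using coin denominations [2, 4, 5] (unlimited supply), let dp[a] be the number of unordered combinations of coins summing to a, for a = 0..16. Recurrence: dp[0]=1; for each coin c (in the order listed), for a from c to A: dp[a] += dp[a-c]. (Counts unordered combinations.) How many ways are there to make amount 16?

7

after  coin     0     1     2     3     4     5     6     7     8     9    10    11    12    13    14    15    16
          2     1     0     1     0     1     0     1     0     1     0     1     0     1     0     1     0     1
          4     1     0     1     0     2     0     2     0     3     0     3     0     4     0     4     0     5
          5     1     0     1     0     2     1     2     1     3     2     4     2     5     3     6     4     7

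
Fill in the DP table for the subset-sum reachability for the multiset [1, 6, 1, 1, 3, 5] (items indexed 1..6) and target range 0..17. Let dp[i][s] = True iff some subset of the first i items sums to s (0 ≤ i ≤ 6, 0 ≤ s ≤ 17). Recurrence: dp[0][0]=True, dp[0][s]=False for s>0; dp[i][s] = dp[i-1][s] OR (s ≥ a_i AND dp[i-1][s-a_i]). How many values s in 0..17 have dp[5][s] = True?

13

i\s   0   1   2   3   4   5   6   7   8   9  10  11  12  13  14  15  16  17
  0   T   F   F   F   F   F   F   F   F   F   F   F   F   F   F   F   F   F
  1   T   T   F   F   F   F   F   F   F   F   F   F   F   F   F   F   F   F
  2   T   T   F   F   F   F   T   T   F   F   F   F   F   F   F   F   F   F
  3   T   T   T   F   F   F   T   T   T   F   F   F   F   F   F   F   F   F
  4   T   T   T   T   F   F   T   T   T   T   F   F   F   F   F   F   F   F
  5   T   T   T   T   T   T   T   T   T   T   T   T   T   F   F   F   F   F
  6   T   T   T   T   T   T   T   T   T   T   T   T   T   T   T   T   T   T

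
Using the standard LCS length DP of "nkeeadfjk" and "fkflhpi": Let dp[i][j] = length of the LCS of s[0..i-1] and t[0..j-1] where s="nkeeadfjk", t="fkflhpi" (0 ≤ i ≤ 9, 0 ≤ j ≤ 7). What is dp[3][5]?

   ''  f  k  f  l  h  p  i
''  0  0  0  0  0  0  0  0
 n  0  0  0  0  0  0  0  0
 k  0  0  1  1  1  1  1  1
 e  0  0  1  1  1  1  1  1
 e  0  0  1  1  1  1  1  1
 a  0  0  1  1  1  1  1  1
 d  0  0  1  1  1  1  1  1
 f  0  1  1  2  2  2  2  2
 j  0  1  1  2  2  2  2  2
 k  0  1  2  2  2  2  2  2

1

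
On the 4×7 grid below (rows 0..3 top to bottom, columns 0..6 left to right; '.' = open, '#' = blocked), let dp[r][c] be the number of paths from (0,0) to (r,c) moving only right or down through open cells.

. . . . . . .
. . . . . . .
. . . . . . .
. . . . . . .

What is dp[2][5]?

21

r\c   0   1   2   3   4   5   6
  0   1   1   1   1   1   1   1
  1   1   2   3   4   5   6   7
  2   1   3   6  10  15  21  28
  3   1   4  10  20  35  56  84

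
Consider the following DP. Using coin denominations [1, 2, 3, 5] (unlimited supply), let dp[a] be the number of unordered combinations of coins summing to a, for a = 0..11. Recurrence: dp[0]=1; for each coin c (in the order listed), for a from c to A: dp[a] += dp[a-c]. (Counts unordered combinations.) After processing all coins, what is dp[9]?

after  coin     0     1     2     3     4     5     6     7     8     9    10    11
          1     1     1     1     1     1     1     1     1     1     1     1     1
          2     1     1     2     2     3     3     4     4     5     5     6     6
          3     1     1     2     3     4     5     7     8    10    12    14    16
          5     1     1     2     3     4     6     8    10    13    16    20    24

16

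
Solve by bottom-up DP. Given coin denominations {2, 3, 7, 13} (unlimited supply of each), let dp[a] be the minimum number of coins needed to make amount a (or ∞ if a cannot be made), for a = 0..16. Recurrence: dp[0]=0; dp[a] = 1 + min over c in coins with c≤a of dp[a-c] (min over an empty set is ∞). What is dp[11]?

3

 a  0  1  2  3  4  5  6  7  8  9 10 11 12 13 14 15 16
dp  0  -  1  1  2  2  2  1  3  2  2  3  3  1  2  2  2
(- denotes ∞ / unreachable)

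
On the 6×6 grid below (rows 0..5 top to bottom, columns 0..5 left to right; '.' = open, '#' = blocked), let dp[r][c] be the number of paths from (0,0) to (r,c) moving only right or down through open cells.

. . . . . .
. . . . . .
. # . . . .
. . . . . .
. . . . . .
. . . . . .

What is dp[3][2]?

r\c   0   1   2   3   4   5
  0   1   1   1   1   1   1
  1   1   2   3   4   5   6
  2   1   0   3   7  12  18
  3   1   1   4  11  23  41
  4   1   2   6  17  40  81
  5   1   3   9  26  66 147

4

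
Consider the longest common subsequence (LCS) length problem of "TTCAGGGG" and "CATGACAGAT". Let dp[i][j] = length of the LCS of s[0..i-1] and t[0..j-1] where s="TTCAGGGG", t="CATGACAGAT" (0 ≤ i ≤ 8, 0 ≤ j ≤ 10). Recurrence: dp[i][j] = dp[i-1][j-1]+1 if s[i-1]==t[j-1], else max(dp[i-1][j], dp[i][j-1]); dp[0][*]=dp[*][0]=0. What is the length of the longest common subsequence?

4

   ''  C  A  T  G  A  C  A  G  A  T
''  0  0  0  0  0  0  0  0  0  0  0
 T  0  0  0  1  1  1  1  1  1  1  1
 T  0  0  0  1  1  1  1  1  1  1  2
 C  0  1  1  1  1  1  2  2  2  2  2
 A  0  1  2  2  2  2  2  3  3  3  3
 G  0  1  2  2  3  3  3  3  4  4  4
 G  0  1  2  2  3  3  3  3  4  4  4
 G  0  1  2  2  3  3  3  3  4  4  4
 G  0  1  2  2  3  3  3  3  4  4  4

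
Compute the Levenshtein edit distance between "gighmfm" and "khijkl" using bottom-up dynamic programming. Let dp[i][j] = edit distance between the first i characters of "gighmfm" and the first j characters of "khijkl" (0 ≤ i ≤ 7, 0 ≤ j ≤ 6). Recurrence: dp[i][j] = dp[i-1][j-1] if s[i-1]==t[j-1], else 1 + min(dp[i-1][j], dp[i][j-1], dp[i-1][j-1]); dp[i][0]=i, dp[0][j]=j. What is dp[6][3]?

5

   ''  k  h  i  j  k  l
''  0  1  2  3  4  5  6
 g  1  1  2  3  4  5  6
 i  2  2  2  2  3  4  5
 g  3  3  3  3  3  4  5
 h  4  4  3  4  4  4  5
 m  5  5  4  4  5  5  5
 f  6  6  5  5  5  6  6
 m  7  7  6  6  6  6  7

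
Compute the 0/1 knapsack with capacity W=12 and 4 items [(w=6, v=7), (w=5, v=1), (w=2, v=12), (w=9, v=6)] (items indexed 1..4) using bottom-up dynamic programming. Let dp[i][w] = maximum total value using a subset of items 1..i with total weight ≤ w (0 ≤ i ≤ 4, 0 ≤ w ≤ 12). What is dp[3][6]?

i\w   0   1   2   3   4   5   6   7   8   9  10  11  12
  0   0   0   0   0   0   0   0   0   0   0   0   0   0
  1   0   0   0   0   0   0   7   7   7   7   7   7   7
  2   0   0   0   0   0   1   7   7   7   7   7   8   8
  3   0   0  12  12  12  12  12  13  19  19  19  19  19
  4   0   0  12  12  12  12  12  13  19  19  19  19  19

12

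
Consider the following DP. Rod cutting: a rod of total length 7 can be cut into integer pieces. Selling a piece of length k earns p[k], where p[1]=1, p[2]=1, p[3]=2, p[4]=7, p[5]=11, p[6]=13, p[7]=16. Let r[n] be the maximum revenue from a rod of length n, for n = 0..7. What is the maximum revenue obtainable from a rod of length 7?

16

   n    0    1    2    3    4    5    6    7
r[n]    0    1    2    3    7   11   13   16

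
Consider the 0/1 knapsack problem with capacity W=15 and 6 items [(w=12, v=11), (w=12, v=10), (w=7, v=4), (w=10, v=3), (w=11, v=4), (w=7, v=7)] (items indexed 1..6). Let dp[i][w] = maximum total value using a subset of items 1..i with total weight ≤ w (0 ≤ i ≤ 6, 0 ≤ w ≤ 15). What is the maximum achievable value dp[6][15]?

11

i\w   0   1   2   3   4   5   6   7   8   9  10  11  12  13  14  15
  0   0   0   0   0   0   0   0   0   0   0   0   0   0   0   0   0
  1   0   0   0   0   0   0   0   0   0   0   0   0  11  11  11  11
  2   0   0   0   0   0   0   0   0   0   0   0   0  11  11  11  11
  3   0   0   0   0   0   0   0   4   4   4   4   4  11  11  11  11
  4   0   0   0   0   0   0   0   4   4   4   4   4  11  11  11  11
  5   0   0   0   0   0   0   0   4   4   4   4   4  11  11  11  11
  6   0   0   0   0   0   0   0   7   7   7   7   7  11  11  11  11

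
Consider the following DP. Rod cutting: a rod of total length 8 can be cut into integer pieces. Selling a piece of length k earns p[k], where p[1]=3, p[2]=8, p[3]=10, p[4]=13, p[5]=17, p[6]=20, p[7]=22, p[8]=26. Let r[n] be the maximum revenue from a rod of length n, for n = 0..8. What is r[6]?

   n    0    1    2    3    4    5    6    7    8
r[n]    0    3    8   11   16   19   24   27   32

24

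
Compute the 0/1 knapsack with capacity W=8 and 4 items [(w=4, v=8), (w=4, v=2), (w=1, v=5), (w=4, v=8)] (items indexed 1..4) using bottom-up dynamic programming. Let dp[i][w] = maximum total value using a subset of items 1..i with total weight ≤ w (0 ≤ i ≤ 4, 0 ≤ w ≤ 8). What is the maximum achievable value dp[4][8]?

i\w   0   1   2   3   4   5   6   7   8
  0   0   0   0   0   0   0   0   0   0
  1   0   0   0   0   8   8   8   8   8
  2   0   0   0   0   8   8   8   8  10
  3   0   5   5   5   8  13  13  13  13
  4   0   5   5   5   8  13  13  13  16

16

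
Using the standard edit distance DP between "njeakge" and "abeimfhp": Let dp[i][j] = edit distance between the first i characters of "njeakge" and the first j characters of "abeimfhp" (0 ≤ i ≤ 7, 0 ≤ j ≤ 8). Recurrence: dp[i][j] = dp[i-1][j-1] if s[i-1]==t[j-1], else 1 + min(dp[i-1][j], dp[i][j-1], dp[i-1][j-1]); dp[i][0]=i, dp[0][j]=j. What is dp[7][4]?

6

   ''  a  b  e  i  m  f  h  p
''  0  1  2  3  4  5  6  7  8
 n  1  1  2  3  4  5  6  7  8
 j  2  2  2  3  4  5  6  7  8
 e  3  3  3  2  3  4  5  6  7
 a  4  3  4  3  3  4  5  6  7
 k  5  4  4  4  4  4  5  6  7
 g  6  5  5  5  5  5  5  6  7
 e  7  6  6  5  6  6  6  6  7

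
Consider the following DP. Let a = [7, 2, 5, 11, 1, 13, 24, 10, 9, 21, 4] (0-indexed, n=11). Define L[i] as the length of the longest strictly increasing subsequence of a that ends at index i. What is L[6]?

   i    0    1    2    3    4    5    6    7    8    9   10
a[i]    7    2    5   11    1   13   24   10    9   21    4
L[i]    1    1    2    3    1    4    5    3    3    5    2

5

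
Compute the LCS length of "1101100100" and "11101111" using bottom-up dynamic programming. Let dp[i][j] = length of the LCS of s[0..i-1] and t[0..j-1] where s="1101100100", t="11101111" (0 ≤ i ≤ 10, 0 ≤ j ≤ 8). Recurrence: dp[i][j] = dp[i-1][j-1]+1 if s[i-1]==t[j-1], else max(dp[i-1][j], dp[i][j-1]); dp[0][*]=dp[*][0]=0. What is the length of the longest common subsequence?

   ''  1  1  1  0  1  1  1  1
''  0  0  0  0  0  0  0  0  0
 1  0  1  1  1  1  1  1  1  1
 1  0  1  2  2  2  2  2  2  2
 0  0  1  2  2  3  3  3  3  3
 1  0  1  2  3  3  4  4  4  4
 1  0  1  2  3  3  4  5  5  5
 0  0  1  2  3  4  4  5  5  5
 0  0  1  2  3  4  4  5  5  5
 1  0  1  2  3  4  5  5  6  6
 0  0  1  2  3  4  5  5  6  6
 0  0  1  2  3  4  5  5  6  6

6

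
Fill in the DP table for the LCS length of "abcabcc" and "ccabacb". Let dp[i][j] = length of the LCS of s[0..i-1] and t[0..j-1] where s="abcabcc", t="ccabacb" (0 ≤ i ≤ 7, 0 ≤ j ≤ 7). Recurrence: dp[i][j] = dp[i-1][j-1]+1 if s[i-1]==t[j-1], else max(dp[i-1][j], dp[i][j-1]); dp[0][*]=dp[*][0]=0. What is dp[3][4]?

2

   ''  c  c  a  b  a  c  b
''  0  0  0  0  0  0  0  0
 a  0  0  0  1  1  1  1  1
 b  0  0  0  1  2  2  2  2
 c  0  1  1  1  2  2  3  3
 a  0  1  1  2  2  3  3  3
 b  0  1  1  2  3  3  3  4
 c  0  1  2  2  3  3  4  4
 c  0  1  2  2  3  3  4  4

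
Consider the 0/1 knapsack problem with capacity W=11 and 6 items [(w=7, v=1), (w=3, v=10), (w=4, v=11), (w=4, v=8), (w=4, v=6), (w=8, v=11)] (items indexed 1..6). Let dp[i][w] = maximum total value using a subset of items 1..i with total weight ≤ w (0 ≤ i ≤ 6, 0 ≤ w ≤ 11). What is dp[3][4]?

i\w   0   1   2   3   4   5   6   7   8   9  10  11
  0   0   0   0   0   0   0   0   0   0   0   0   0
  1   0   0   0   0   0   0   0   1   1   1   1   1
  2   0   0   0  10  10  10  10  10  10  10  11  11
  3   0   0   0  10  11  11  11  21  21  21  21  21
  4   0   0   0  10  11  11  11  21  21  21  21  29
  5   0   0   0  10  11  11  11  21  21  21  21  29
  6   0   0   0  10  11  11  11  21  21  21  21  29

11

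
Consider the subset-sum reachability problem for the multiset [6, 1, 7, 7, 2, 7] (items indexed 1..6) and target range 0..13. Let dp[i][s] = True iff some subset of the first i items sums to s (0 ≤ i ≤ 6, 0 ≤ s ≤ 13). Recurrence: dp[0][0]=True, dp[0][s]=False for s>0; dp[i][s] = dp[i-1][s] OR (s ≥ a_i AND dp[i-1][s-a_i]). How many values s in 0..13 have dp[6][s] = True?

10

i\s   0   1   2   3   4   5   6   7   8   9  10  11  12  13
  0   T   F   F   F   F   F   F   F   F   F   F   F   F   F
  1   T   F   F   F   F   F   T   F   F   F   F   F   F   F
  2   T   T   F   F   F   F   T   T   F   F   F   F   F   F
  3   T   T   F   F   F   F   T   T   T   F   F   F   F   T
  4   T   T   F   F   F   F   T   T   T   F   F   F   F   T
  5   T   T   T   T   F   F   T   T   T   T   T   F   F   T
  6   T   T   T   T   F   F   T   T   T   T   T   F   F   T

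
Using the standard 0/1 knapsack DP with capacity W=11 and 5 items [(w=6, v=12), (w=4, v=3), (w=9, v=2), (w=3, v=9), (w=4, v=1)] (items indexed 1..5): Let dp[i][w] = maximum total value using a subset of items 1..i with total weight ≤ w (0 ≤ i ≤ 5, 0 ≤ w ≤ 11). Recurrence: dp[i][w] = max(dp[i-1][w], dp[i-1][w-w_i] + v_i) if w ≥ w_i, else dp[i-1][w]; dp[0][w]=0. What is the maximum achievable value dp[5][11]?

21

i\w   0   1   2   3   4   5   6   7   8   9  10  11
  0   0   0   0   0   0   0   0   0   0   0   0   0
  1   0   0   0   0   0   0  12  12  12  12  12  12
  2   0   0   0   0   3   3  12  12  12  12  15  15
  3   0   0   0   0   3   3  12  12  12  12  15  15
  4   0   0   0   9   9   9  12  12  12  21  21  21
  5   0   0   0   9   9   9  12  12  12  21  21  21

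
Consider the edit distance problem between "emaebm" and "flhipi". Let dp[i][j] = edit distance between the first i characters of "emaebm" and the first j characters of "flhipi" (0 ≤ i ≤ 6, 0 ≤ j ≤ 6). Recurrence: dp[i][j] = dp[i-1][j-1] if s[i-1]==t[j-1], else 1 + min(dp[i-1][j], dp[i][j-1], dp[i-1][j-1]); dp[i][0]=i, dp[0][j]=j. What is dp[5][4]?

   ''  f  l  h  i  p  i
''  0  1  2  3  4  5  6
 e  1  1  2  3  4  5  6
 m  2  2  2  3  4  5  6
 a  3  3  3  3  4  5  6
 e  4  4  4  4  4  5  6
 b  5  5  5  5  5  5  6
 m  6  6  6  6  6  6  6

5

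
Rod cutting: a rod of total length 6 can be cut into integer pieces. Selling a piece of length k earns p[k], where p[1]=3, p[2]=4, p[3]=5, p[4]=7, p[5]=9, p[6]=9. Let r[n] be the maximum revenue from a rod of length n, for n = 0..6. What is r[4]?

12

   n    0    1    2    3    4    5    6
r[n]    0    3    6    9   12   15   18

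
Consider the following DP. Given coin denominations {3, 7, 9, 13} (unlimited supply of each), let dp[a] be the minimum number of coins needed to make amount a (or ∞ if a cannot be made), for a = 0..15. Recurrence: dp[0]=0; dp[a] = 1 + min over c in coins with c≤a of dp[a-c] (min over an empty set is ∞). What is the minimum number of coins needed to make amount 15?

 a  0  1  2  3  4  5  6  7  8  9 10 11 12 13 14 15
dp  0  -  -  1  -  -  2  1  -  1  2  -  2  1  2  3
(- denotes ∞ / unreachable)

3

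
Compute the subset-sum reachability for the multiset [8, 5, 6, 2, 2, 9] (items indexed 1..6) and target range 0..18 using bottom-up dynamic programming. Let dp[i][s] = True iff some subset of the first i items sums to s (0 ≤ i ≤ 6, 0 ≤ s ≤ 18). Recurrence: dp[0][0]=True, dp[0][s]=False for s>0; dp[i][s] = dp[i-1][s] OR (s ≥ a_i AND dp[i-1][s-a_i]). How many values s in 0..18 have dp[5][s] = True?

17

i\s   0   1   2   3   4   5   6   7   8   9  10  11  12  13  14  15  16  17  18
  0   T   F   F   F   F   F   F   F   F   F   F   F   F   F   F   F   F   F   F
  1   T   F   F   F   F   F   F   F   T   F   F   F   F   F   F   F   F   F   F
  2   T   F   F   F   F   T   F   F   T   F   F   F   F   T   F   F   F   F   F
  3   T   F   F   F   F   T   T   F   T   F   F   T   F   T   T   F   F   F   F
  4   T   F   T   F   F   T   T   T   T   F   T   T   F   T   T   T   T   F   F
  5   T   F   T   F   T   T   T   T   T   T   T   T   T   T   T   T   T   T   T
  6   T   F   T   F   T   T   T   T   T   T   T   T   T   T   T   T   T   T   T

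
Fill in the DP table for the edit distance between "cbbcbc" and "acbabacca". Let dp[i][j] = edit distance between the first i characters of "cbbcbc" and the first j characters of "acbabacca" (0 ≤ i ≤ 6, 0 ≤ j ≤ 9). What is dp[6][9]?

5

   ''  a  c  b  a  b  a  c  c  a
''  0  1  2  3  4  5  6  7  8  9
 c  1  1  1  2  3  4  5  6  7  8
 b  2  2  2  1  2  3  4  5  6  7
 b  3  3  3  2  2  2  3  4  5  6
 c  4  4  3  3  3  3  3  3  4  5
 b  5  5  4  3  4  3  4  4  4  5
 c  6  6  5  4  4  4  4  4  4  5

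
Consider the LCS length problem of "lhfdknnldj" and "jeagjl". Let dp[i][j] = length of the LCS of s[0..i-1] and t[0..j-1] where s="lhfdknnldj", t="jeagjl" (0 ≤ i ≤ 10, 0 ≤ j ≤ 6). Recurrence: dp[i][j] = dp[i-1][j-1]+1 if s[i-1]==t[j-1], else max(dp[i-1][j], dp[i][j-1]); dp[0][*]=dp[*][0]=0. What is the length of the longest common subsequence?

   ''  j  e  a  g  j  l
''  0  0  0  0  0  0  0
 l  0  0  0  0  0  0  1
 h  0  0  0  0  0  0  1
 f  0  0  0  0  0  0  1
 d  0  0  0  0  0  0  1
 k  0  0  0  0  0  0  1
 n  0  0  0  0  0  0  1
 n  0  0  0  0  0  0  1
 l  0  0  0  0  0  0  1
 d  0  0  0  0  0  0  1
 j  0  1  1  1  1  1  1

1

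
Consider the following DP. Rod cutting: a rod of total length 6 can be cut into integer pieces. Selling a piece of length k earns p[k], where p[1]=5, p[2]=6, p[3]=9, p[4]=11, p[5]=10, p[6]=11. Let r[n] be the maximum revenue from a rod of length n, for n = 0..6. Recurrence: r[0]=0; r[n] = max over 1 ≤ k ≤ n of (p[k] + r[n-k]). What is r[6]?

30

   n    0    1    2    3    4    5    6
r[n]    0    5   10   15   20   25   30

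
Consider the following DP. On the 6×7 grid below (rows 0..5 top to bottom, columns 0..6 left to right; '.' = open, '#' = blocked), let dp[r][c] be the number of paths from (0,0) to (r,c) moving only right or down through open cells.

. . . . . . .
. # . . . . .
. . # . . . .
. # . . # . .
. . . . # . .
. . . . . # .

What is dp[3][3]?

r\c   0   1   2   3   4   5   6
  0   1   1   1   1   1   1   1
  1   1   0   1   2   3   4   5
  2   1   1   0   2   5   9  14
  3   1   0   0   2   0   9  23
  4   1   1   1   3   0   9  32
  5   1   2   3   6   6   0  32

2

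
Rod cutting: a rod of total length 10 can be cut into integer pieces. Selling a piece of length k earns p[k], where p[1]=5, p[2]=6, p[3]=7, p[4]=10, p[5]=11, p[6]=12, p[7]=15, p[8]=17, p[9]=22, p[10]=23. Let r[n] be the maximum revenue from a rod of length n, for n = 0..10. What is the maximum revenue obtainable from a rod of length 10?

50

   n    0    1    2    3    4    5    6    7    8    9   10
r[n]    0    5   10   15   20   25   30   35   40   45   50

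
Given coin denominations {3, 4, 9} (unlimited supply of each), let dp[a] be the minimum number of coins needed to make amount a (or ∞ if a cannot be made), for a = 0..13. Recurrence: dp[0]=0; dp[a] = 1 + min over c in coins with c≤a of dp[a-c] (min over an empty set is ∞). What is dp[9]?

1

 a  0  1  2  3  4  5  6  7  8  9 10 11 12 13
dp  0  -  -  1  1  -  2  2  2  1  3  3  2  2
(- denotes ∞ / unreachable)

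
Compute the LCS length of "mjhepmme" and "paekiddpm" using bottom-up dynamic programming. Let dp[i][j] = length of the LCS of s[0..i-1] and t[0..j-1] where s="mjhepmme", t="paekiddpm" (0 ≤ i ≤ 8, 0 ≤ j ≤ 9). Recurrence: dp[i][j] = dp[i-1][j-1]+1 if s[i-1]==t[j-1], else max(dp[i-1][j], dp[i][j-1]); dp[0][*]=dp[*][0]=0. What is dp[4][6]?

   ''  p  a  e  k  i  d  d  p  m
''  0  0  0  0  0  0  0  0  0  0
 m  0  0  0  0  0  0  0  0  0  1
 j  0  0  0  0  0  0  0  0  0  1
 h  0  0  0  0  0  0  0  0  0  1
 e  0  0  0  1  1  1  1  1  1  1
 p  0  1  1  1  1  1  1  1  2  2
 m  0  1  1  1  1  1  1  1  2  3
 m  0  1  1  1  1  1  1  1  2  3
 e  0  1  1  2  2  2  2  2  2  3

1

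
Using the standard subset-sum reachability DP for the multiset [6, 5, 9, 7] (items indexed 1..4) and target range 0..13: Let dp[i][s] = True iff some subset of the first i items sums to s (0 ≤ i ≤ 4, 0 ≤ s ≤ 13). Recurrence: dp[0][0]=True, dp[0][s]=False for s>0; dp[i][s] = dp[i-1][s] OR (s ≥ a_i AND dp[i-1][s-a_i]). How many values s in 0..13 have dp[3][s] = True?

i\s   0   1   2   3   4   5   6   7   8   9  10  11  12  13
  0   T   F   F   F   F   F   F   F   F   F   F   F   F   F
  1   T   F   F   F   F   F   T   F   F   F   F   F   F   F
  2   T   F   F   F   F   T   T   F   F   F   F   T   F   F
  3   T   F   F   F   F   T   T   F   F   T   F   T   F   F
  4   T   F   F   F   F   T   T   T   F   T   F   T   T   T

5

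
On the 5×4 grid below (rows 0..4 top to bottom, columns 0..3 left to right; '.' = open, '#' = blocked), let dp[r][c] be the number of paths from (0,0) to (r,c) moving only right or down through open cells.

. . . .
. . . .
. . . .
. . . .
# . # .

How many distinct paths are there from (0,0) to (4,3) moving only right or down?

20

r\c   0   1   2   3
  0   1   1   1   1
  1   1   2   3   4
  2   1   3   6  10
  3   1   4  10  20
  4   0   4   0  20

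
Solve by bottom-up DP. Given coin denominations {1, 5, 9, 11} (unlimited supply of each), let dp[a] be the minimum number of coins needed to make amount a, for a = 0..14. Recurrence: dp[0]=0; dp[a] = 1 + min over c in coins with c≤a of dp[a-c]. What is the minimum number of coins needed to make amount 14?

2

 a  0  1  2  3  4  5  6  7  8  9 10 11 12 13 14
dp  0  1  2  3  4  1  2  3  4  1  2  1  2  3  2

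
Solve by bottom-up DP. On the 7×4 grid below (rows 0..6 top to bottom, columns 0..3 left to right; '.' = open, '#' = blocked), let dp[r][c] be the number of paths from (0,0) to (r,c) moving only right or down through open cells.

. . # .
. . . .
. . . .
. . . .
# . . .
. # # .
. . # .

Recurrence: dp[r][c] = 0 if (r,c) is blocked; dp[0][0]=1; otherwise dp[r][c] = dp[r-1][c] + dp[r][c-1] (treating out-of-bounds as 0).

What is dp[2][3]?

7

r\c   0   1   2   3
  0   1   1   0   0
  1   1   2   2   2
  2   1   3   5   7
  3   1   4   9  16
  4   0   4  13  29
  5   0   0   0  29
  6   0   0   0  29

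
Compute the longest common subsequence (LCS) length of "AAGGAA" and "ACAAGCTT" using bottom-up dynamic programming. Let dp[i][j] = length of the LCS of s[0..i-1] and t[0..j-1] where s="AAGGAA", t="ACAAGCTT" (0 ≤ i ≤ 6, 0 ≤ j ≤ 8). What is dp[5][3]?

2

   ''  A  C  A  A  G  C  T  T
''  0  0  0  0  0  0  0  0  0
 A  0  1  1  1  1  1  1  1  1
 A  0  1  1  2  2  2  2  2  2
 G  0  1  1  2  2  3  3  3  3
 G  0  1  1  2  2  3  3  3  3
 A  0  1  1  2  3  3  3  3  3
 A  0  1  1  2  3  3  3  3  3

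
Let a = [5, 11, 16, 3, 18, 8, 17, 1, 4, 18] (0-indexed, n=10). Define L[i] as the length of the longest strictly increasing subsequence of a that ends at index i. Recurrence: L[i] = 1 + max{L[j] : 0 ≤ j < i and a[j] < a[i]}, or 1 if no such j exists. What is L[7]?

1

   i    0    1    2    3    4    5    6    7    8    9
a[i]    5   11   16    3   18    8   17    1    4   18
L[i]    1    2    3    1    4    2    4    1    2    5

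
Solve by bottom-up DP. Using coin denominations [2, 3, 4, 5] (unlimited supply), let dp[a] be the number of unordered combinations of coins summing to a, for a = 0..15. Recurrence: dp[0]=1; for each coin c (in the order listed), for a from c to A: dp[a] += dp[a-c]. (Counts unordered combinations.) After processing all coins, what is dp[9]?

5

after  coin     0     1     2     3     4     5     6     7     8     9    10    11    12    13    14    15
          2     1     0     1     0     1     0     1     0     1     0     1     0     1     0     1     0
          3     1     0     1     1     1     1     2     1     2     2     2     2     3     2     3     3
          4     1     0     1     1     2     1     3     2     4     3     5     4     7     5     8     7
          5     1     0     1     1     2     2     3     3     5     5     7     7    10    10    13    14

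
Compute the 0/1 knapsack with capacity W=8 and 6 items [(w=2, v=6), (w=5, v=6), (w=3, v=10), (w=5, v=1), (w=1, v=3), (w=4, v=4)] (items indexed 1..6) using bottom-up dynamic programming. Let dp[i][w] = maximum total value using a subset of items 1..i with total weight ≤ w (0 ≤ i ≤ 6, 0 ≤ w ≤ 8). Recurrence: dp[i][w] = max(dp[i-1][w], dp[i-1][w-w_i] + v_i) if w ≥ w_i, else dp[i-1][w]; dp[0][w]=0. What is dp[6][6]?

19

i\w   0   1   2   3   4   5   6   7   8
  0   0   0   0   0   0   0   0   0   0
  1   0   0   6   6   6   6   6   6   6
  2   0   0   6   6   6   6   6  12  12
  3   0   0   6  10  10  16  16  16  16
  4   0   0   6  10  10  16  16  16  16
  5   0   3   6  10  13  16  19  19  19
  6   0   3   6  10  13  16  19  19  19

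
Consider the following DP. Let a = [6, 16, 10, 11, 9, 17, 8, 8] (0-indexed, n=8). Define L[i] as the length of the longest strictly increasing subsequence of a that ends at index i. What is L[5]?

   i    0    1    2    3    4    5    6    7
a[i]    6   16   10   11    9   17    8    8
L[i]    1    2    2    3    2    4    2    2

4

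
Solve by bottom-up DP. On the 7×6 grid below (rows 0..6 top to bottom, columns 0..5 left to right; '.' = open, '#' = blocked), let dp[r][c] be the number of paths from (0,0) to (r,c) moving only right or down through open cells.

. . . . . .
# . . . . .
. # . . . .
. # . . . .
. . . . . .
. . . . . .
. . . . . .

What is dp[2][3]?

5

r\c   0   1   2   3   4   5
  0   1   1   1   1   1   1
  1   0   1   2   3   4   5
  2   0   0   2   5   9  14
  3   0   0   2   7  16  30
  4   0   0   2   9  25  55
  5   0   0   2  11  36  91
  6   0   0   2  13  49 140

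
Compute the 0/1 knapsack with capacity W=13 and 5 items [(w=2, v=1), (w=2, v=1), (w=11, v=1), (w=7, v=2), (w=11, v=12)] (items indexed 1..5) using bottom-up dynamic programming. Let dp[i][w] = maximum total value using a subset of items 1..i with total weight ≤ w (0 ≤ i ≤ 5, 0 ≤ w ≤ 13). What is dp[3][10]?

i\w   0   1   2   3   4   5   6   7   8   9  10  11  12  13
  0   0   0   0   0   0   0   0   0   0   0   0   0   0   0
  1   0   0   1   1   1   1   1   1   1   1   1   1   1   1
  2   0   0   1   1   2   2   2   2   2   2   2   2   2   2
  3   0   0   1   1   2   2   2   2   2   2   2   2   2   2
  4   0   0   1   1   2   2   2   2   2   3   3   4   4   4
  5   0   0   1   1   2   2   2   2   2   3   3  12  12  13

2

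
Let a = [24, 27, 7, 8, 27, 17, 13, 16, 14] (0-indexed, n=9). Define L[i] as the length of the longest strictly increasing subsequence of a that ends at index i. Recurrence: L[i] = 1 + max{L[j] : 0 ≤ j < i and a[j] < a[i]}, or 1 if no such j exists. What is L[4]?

   i    0    1    2    3    4    5    6    7    8
a[i]   24   27    7    8   27   17   13   16   14
L[i]    1    2    1    2    3    3    3    4    4

3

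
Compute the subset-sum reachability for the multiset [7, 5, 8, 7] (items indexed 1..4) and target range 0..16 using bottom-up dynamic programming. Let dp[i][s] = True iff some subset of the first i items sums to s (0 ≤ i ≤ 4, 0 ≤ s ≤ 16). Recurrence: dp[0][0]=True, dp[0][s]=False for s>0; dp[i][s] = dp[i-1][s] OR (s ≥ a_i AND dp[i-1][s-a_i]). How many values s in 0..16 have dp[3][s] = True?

i\s   0   1   2   3   4   5   6   7   8   9  10  11  12  13  14  15  16
  0   T   F   F   F   F   F   F   F   F   F   F   F   F   F   F   F   F
  1   T   F   F   F   F   F   F   T   F   F   F   F   F   F   F   F   F
  2   T   F   F   F   F   T   F   T   F   F   F   F   T   F   F   F   F
  3   T   F   F   F   F   T   F   T   T   F   F   F   T   T   F   T   F
  4   T   F   F   F   F   T   F   T   T   F   F   F   T   T   T   T   F

7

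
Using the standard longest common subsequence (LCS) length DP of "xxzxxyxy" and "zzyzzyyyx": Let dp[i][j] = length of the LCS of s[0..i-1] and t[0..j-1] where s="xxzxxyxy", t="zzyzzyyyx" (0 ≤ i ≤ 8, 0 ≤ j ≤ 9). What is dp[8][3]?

   ''  z  z  y  z  z  y  y  y  x
''  0  0  0  0  0  0  0  0  0  0
 x  0  0  0  0  0  0  0  0  0  1
 x  0  0  0  0  0  0  0  0  0  1
 z  0  1  1  1  1  1  1  1  1  1
 x  0  1  1  1  1  1  1  1  1  2
 x  0  1  1  1  1  1  1  1  1  2
 y  0  1  1  2  2  2  2  2  2  2
 x  0  1  1  2  2  2  2  2  2  3
 y  0  1  1  2  2  2  3  3  3  3

2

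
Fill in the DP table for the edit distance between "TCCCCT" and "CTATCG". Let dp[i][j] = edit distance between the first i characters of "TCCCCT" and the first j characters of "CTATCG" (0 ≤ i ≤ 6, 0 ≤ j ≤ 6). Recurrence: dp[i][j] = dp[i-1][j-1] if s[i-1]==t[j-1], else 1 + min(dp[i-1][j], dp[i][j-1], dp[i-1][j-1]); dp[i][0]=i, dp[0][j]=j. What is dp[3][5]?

3

   ''  C  T  A  T  C  G
''  0  1  2  3  4  5  6
 T  1  1  1  2  3  4  5
 C  2  1  2  2  3  3  4
 C  3  2  2  3  3  3  4
 C  4  3  3  3  4  3  4
 C  5  4  4  4  4  4  4
 T  6  5  4  5  4  5  5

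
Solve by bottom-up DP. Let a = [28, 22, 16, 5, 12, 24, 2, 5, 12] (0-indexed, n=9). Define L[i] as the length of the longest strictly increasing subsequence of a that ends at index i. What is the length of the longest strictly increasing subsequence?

   i    0    1    2    3    4    5    6    7    8
a[i]   28   22   16    5   12   24    2    5   12
L[i]    1    1    1    1    2    3    1    2    3

3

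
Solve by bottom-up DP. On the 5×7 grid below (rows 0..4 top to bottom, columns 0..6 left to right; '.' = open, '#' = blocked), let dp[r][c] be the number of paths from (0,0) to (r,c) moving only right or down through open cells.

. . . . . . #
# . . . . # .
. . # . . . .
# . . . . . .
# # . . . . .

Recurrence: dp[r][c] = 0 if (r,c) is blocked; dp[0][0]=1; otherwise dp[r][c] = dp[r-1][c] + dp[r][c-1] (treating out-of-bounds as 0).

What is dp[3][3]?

4

r\c   0   1   2   3   4   5   6
  0   1   1   1   1   1   1   0
  1   0   1   2   3   4   0   0
  2   0   1   0   3   7   7   7
  3   0   1   1   4  11  18  25
  4   0   0   1   5  16  34  59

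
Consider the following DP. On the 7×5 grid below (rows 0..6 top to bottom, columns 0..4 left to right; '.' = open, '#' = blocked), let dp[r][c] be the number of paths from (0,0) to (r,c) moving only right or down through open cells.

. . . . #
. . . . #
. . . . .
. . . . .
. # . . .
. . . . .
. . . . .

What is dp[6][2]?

13

r\c   0   1   2   3   4
  0   1   1   1   1   0
  1   1   2   3   4   0
  2   1   3   6  10  10
  3   1   4  10  20  30
  4   1   0  10  30  60
  5   1   1  11  41 101
  6   1   2  13  54 155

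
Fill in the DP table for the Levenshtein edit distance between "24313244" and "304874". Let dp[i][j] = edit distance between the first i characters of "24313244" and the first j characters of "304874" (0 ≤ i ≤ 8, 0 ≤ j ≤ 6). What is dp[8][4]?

6

   ''  3  0  4  8  7  4
''  0  1  2  3  4  5  6
 2  1  1  2  3  4  5  6
 4  2  2  2  2  3  4  5
 3  3  2  3  3  3  4  5
 1  4  3  3  4  4  4  5
 3  5  4  4  4  5  5  5
 2  6  5  5  5  5  6  6
 4  7  6  6  5  6  6  6
 4  8  7  7  6  6  7  6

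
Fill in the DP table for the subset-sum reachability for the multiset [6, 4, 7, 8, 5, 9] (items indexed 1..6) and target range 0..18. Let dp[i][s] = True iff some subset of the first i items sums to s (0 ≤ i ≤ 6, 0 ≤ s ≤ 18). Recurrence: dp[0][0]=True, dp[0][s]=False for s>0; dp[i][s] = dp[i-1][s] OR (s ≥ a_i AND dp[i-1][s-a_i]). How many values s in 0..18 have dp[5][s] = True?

i\s   0   1   2   3   4   5   6   7   8   9  10  11  12  13  14  15  16  17  18
  0   T   F   F   F   F   F   F   F   F   F   F   F   F   F   F   F   F   F   F
  1   T   F   F   F   F   F   T   F   F   F   F   F   F   F   F   F   F   F   F
  2   T   F   F   F   T   F   T   F   F   F   T   F   F   F   F   F   F   F   F
  3   T   F   F   F   T   F   T   T   F   F   T   T   F   T   F   F   F   T   F
  4   T   F   F   F   T   F   T   T   T   F   T   T   T   T   T   T   F   T   T
  5   T   F   F   F   T   T   T   T   T   T   T   T   T   T   T   T   T   T   T
  6   T   F   F   F   T   T   T   T   T   T   T   T   T   T   T   T   T   T   T

16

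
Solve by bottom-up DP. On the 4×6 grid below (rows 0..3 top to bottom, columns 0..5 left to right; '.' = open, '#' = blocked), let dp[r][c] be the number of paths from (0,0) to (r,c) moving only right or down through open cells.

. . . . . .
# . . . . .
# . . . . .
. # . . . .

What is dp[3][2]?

3

r\c   0   1   2   3   4   5
  0   1   1   1   1   1   1
  1   0   1   2   3   4   5
  2   0   1   3   6  10  15
  3   0   0   3   9  19  34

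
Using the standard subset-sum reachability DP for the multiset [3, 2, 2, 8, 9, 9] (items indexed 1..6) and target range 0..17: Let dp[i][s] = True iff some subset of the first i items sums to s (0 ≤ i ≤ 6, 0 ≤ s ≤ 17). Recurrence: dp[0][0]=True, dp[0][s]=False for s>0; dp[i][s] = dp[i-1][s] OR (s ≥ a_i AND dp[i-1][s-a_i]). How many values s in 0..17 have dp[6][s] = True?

i\s   0   1   2   3   4   5   6   7   8   9  10  11  12  13  14  15  16  17
  0   T   F   F   F   F   F   F   F   F   F   F   F   F   F   F   F   F   F
  1   T   F   F   T   F   F   F   F   F   F   F   F   F   F   F   F   F   F
  2   T   F   T   T   F   T   F   F   F   F   F   F   F   F   F   F   F   F
  3   T   F   T   T   T   T   F   T   F   F   F   F   F   F   F   F   F   F
  4   T   F   T   T   T   T   F   T   T   F   T   T   T   T   F   T   F   F
  5   T   F   T   T   T   T   F   T   T   T   T   T   T   T   T   T   T   T
  6   T   F   T   T   T   T   F   T   T   T   T   T   T   T   T   T   T   T

16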